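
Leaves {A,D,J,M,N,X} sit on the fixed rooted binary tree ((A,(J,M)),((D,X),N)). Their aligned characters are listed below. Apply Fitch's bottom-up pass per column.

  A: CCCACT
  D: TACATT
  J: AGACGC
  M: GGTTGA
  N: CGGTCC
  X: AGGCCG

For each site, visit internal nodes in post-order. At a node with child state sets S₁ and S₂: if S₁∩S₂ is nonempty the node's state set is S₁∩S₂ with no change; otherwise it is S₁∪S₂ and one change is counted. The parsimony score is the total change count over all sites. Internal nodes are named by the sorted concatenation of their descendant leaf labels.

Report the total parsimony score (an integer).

20

site 0, node JM: J={A} ∪ M={G} → {A,G} (+1)
site 0, node AJM: A={C} ∪ JM={A,G} → {A,C,G} (+1)
site 0, node DX: D={T} ∪ X={A} → {A,T} (+1)
site 0, node DNX: DX={A,T} ∪ N={C} → {A,C,T} (+1)
site 0, node ADJMNX: AJM={A,C,G} ∩ DNX={A,C,T} → {A,C} (+0)
site 1, node JM: J={G} ∩ M={G} → {G} (+0)
site 1, node AJM: A={C} ∪ JM={G} → {C,G} (+1)
site 1, node DX: D={A} ∪ X={G} → {A,G} (+1)
site 1, node DNX: DX={A,G} ∩ N={G} → {G} (+0)
site 1, node ADJMNX: AJM={C,G} ∩ DNX={G} → {G} (+0)
site 2, node JM: J={A} ∪ M={T} → {A,T} (+1)
site 2, node AJM: A={C} ∪ JM={A,T} → {A,C,T} (+1)
site 2, node DX: D={C} ∪ X={G} → {C,G} (+1)
site 2, node DNX: DX={C,G} ∩ N={G} → {G} (+0)
site 2, node ADJMNX: AJM={A,C,T} ∪ DNX={G} → {A,C,G,T} (+1)
site 3, node JM: J={C} ∪ M={T} → {C,T} (+1)
site 3, node AJM: A={A} ∪ JM={C,T} → {A,C,T} (+1)
site 3, node DX: D={A} ∪ X={C} → {A,C} (+1)
site 3, node DNX: DX={A,C} ∪ N={T} → {A,C,T} (+1)
site 3, node ADJMNX: AJM={A,C,T} ∩ DNX={A,C,T} → {A,C,T} (+0)
site 4, node JM: J={G} ∩ M={G} → {G} (+0)
site 4, node AJM: A={C} ∪ JM={G} → {C,G} (+1)
site 4, node DX: D={T} ∪ X={C} → {C,T} (+1)
site 4, node DNX: DX={C,T} ∩ N={C} → {C} (+0)
site 4, node ADJMNX: AJM={C,G} ∩ DNX={C} → {C} (+0)
site 5, node JM: J={C} ∪ M={A} → {A,C} (+1)
site 5, node AJM: A={T} ∪ JM={A,C} → {A,C,T} (+1)
site 5, node DX: D={T} ∪ X={G} → {G,T} (+1)
site 5, node DNX: DX={G,T} ∪ N={C} → {C,G,T} (+1)
site 5, node ADJMNX: AJM={A,C,T} ∩ DNX={C,G,T} → {C,T} (+0)
per-site changes: [4, 2, 4, 4, 2, 4]; total = 20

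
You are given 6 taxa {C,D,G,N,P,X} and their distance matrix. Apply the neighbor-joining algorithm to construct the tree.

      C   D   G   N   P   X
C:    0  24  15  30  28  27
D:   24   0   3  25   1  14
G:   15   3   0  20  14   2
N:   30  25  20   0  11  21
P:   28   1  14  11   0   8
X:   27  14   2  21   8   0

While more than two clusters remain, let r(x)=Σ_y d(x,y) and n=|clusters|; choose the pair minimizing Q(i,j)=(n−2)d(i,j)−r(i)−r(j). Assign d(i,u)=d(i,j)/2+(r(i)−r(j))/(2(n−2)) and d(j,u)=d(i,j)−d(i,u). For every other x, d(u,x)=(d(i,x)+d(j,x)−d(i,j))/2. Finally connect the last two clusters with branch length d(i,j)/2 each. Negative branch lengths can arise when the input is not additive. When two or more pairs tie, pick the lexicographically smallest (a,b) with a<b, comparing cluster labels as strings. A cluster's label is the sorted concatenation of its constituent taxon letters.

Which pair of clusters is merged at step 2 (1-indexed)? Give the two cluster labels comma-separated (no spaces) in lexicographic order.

G,X

1. join D+P (d=1, Q=-125) ⇒ DP; edges |D|=9/8, |P|=-1/8
  updated: d(C,DP)=51/2, d(DP,G)=8, d(DP,N)=35/2, d(DP,X)=21/2
2. join G+X (d=2, Q=-199/2) ⇒ GX; edges |G|=-19/12, |X|=43/12
  updated: d(C,GX)=20, d(DP,GX)=33/4, d(GX,N)=39/2
3. join C+GX (d=20, Q=-333/4) ⇒ CGX; edges |C|=271/16, |GX|=49/16
  updated: d(CGX,DP)=55/8, d(CGX,N)=59/4
4. join CGX+DP (d=55/8, Q=-313/8) ⇒ CDGPX; edges |CGX|=33/16, |DP|=77/16
  updated: d(CDGPX,N)=203/16
5. join CDGPX+N (d=203/16) ⇒ CDGNPX; edges |CDGPX|=203/32, |N|=203/32
final tree: (((C:271/16,(G:-19/12,X:43/12):49/16):33/16,(D:9/8,P:-1/8):77/16):203/32,N:203/32)
total length: 681/16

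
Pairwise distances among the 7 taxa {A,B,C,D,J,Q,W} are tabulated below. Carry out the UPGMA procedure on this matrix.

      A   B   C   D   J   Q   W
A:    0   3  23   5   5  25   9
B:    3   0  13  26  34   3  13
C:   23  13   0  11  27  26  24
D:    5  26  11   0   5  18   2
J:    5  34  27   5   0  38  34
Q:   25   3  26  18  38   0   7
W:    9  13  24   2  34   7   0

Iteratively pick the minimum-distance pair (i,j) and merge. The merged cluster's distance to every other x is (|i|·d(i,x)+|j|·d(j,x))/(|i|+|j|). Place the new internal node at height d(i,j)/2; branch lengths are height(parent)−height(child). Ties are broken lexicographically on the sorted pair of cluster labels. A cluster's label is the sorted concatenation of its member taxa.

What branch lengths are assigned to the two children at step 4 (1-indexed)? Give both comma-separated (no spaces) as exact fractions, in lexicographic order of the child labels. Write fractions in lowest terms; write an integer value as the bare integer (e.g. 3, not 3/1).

iteration 1: select D,W (d=2); attach at lengths (1, 1); label the merged cluster DW
  updated: d(A,DW)=7, d(B,DW)=39/2, d(C,DW)=35/2, d(DW,J)=39/2, d(DW,Q)=25/2
iteration 2: select A,B (d=3); attach at lengths (3/2, 3/2); label the merged cluster AB
  updated: d(AB,C)=18, d(AB,DW)=53/4, d(AB,J)=39/2, d(AB,Q)=14
iteration 3: select DW,Q (d=25/2); attach at lengths (21/4, 25/4); label the merged cluster DQW
  updated: d(AB,DQW)=27/2, d(C,DQW)=61/3, d(DQW,J)=77/3
iteration 4: select AB,DQW (d=27/2); attach at lengths (21/4, 1/2); label the merged cluster ABDQW
  updated: d(ABDQW,C)=97/5, d(ABDQW,J)=116/5
iteration 5: select ABDQW,C (d=97/5); attach at lengths (59/20, 97/10); label the merged cluster ABCDQW
  updated: d(ABCDQW,J)=143/6
iteration 6: select ABCDQW,J (d=143/6); attach at lengths (133/60, 143/12); label the merged cluster ABCDJQW
final tree: ((((A:3/2,B:3/2):21/4,((D:1,W:1):21/4,Q:25/4):1/2):59/20,C:97/10):133/60,J:143/12)
total length: 1471/30

21/4,1/2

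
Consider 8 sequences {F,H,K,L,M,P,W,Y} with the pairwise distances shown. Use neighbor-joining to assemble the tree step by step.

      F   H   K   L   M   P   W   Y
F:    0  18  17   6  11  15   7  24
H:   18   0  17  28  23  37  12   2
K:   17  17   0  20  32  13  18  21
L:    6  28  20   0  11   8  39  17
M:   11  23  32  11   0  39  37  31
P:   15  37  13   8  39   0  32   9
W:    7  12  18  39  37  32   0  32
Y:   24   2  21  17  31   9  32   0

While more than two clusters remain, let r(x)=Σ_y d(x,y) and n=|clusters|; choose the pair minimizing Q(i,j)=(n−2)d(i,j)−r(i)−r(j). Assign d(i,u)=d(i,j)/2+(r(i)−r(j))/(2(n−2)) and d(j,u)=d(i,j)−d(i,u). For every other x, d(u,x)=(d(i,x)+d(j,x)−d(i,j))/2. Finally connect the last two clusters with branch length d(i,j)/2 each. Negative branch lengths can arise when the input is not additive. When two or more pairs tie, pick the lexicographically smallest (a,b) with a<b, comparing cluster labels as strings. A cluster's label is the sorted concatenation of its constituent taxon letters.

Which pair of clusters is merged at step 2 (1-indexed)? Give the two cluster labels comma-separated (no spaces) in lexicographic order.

L,M

iteration 1: select H,Y (d=2, Q=-261); attach at lengths (13/12, 11/12); label the merged cluster HY
  updated: d(F,HY)=20, d(HY,K)=18, d(HY,L)=43/2, d(HY,M)=26, d(HY,P)=22, d(HY,W)=21
iteration 2: select L,M (d=11, Q=-413/2); attach at lengths (9/20, 211/20); label the merged cluster LM
  updated: d(F,LM)=3, d(HY,LM)=73/4, d(K,LM)=41/2, d(LM,P)=18, d(LM,W)=65/2
iteration 3: select F,W (d=7, Q=-289/2); attach at lengths (-41/16, 153/16); label the merged cluster FW
  updated: d(FW,HY)=17, d(FW,K)=14, d(FW,LM)=57/4, d(FW,P)=20
iteration 4: select K,P (d=13, Q=-199/2); attach at lengths (21/4, 31/4); label the merged cluster KP
  updated: d(FW,KP)=21/2, d(HY,KP)=27/2, d(KP,LM)=51/4
iteration 5: select FW,LM (d=57/4, Q=-117/2); attach at lengths (25/4, 8); label the merged cluster FLMW
  updated: d(FLMW,HY)=21/2, d(FLMW,KP)=9/2
iteration 6: select FLMW,HY (d=21/2, Q=-57/2); attach at lengths (3/4, 39/4); label the merged cluster FHLMWY
  updated: d(FHLMWY,KP)=15/4
iteration 7: select FHLMWY,KP (d=15/4); attach at lengths (15/8, 15/8); label the merged cluster FHKLMPWY
final tree: ((((F:-41/16,W:153/16):25/4,(L:9/20,M:211/20):8):3/4,(H:13/12,Y:11/12):39/4):15/8,(K:21/4,P:31/4):15/8)
total length: 123/2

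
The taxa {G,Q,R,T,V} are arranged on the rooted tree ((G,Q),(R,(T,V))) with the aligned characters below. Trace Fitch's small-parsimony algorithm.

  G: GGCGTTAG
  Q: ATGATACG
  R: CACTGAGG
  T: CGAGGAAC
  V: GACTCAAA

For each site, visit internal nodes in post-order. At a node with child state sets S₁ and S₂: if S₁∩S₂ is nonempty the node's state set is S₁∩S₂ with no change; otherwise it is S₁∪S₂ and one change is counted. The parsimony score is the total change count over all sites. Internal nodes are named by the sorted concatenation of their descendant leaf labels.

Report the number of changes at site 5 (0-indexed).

[col 0] GQ: children G:{G}, Q:{A} ∪→ {A,G}; cost 1
[col 0] TV: children T:{C}, V:{G} ∪→ {C,G}; cost 1
[col 0] RTV: children R:{C}, TV:{C,G} ∩→ {C}; cost 0
[col 0] GQRTV: children GQ:{A,G}, RTV:{C} ∪→ {A,C,G}; cost 1
[col 1] GQ: children G:{G}, Q:{T} ∪→ {G,T}; cost 1
[col 1] TV: children T:{G}, V:{A} ∪→ {A,G}; cost 1
[col 1] RTV: children R:{A}, TV:{A,G} ∩→ {A}; cost 0
[col 1] GQRTV: children GQ:{G,T}, RTV:{A} ∪→ {A,G,T}; cost 1
[col 2] GQ: children G:{C}, Q:{G} ∪→ {C,G}; cost 1
[col 2] TV: children T:{A}, V:{C} ∪→ {A,C}; cost 1
[col 2] RTV: children R:{C}, TV:{A,C} ∩→ {C}; cost 0
[col 2] GQRTV: children GQ:{C,G}, RTV:{C} ∩→ {C}; cost 0
[col 3] GQ: children G:{G}, Q:{A} ∪→ {A,G}; cost 1
[col 3] TV: children T:{G}, V:{T} ∪→ {G,T}; cost 1
[col 3] RTV: children R:{T}, TV:{G,T} ∩→ {T}; cost 0
[col 3] GQRTV: children GQ:{A,G}, RTV:{T} ∪→ {A,G,T}; cost 1
[col 4] GQ: children G:{T}, Q:{T} ∩→ {T}; cost 0
[col 4] TV: children T:{G}, V:{C} ∪→ {C,G}; cost 1
[col 4] RTV: children R:{G}, TV:{C,G} ∩→ {G}; cost 0
[col 4] GQRTV: children GQ:{T}, RTV:{G} ∪→ {G,T}; cost 1
[col 5] GQ: children G:{T}, Q:{A} ∪→ {A,T}; cost 1
[col 5] TV: children T:{A}, V:{A} ∩→ {A}; cost 0
[col 5] RTV: children R:{A}, TV:{A} ∩→ {A}; cost 0
[col 5] GQRTV: children GQ:{A,T}, RTV:{A} ∩→ {A}; cost 0
[col 6] GQ: children G:{A}, Q:{C} ∪→ {A,C}; cost 1
[col 6] TV: children T:{A}, V:{A} ∩→ {A}; cost 0
[col 6] RTV: children R:{G}, TV:{A} ∪→ {A,G}; cost 1
[col 6] GQRTV: children GQ:{A,C}, RTV:{A,G} ∩→ {A}; cost 0
[col 7] GQ: children G:{G}, Q:{G} ∩→ {G}; cost 0
[col 7] TV: children T:{C}, V:{A} ∪→ {A,C}; cost 1
[col 7] RTV: children R:{G}, TV:{A,C} ∪→ {A,C,G}; cost 1
[col 7] GQRTV: children GQ:{G}, RTV:{A,C,G} ∩→ {G}; cost 0
per-site changes: [3, 3, 2, 3, 2, 1, 2, 2]; total = 18

1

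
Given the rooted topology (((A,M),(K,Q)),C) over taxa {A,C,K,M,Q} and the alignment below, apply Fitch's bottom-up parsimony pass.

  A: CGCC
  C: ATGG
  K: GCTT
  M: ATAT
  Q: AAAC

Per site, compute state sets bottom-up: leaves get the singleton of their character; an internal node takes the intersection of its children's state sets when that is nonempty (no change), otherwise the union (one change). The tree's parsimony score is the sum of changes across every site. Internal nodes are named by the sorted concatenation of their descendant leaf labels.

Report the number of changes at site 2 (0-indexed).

3

AM@0: {C} ∪ {A} = {A,C} (union, +1)
KQ@0: {G} ∪ {A} = {A,G} (union, +1)
AKMQ@0: {A,C} ∩ {A,G} = {A} (intersection, +0)
ACKMQ@0: {A} ∩ {A} = {A} (intersection, +0)
AM@1: {G} ∪ {T} = {G,T} (union, +1)
KQ@1: {C} ∪ {A} = {A,C} (union, +1)
AKMQ@1: {G,T} ∪ {A,C} = {A,C,G,T} (union, +1)
ACKMQ@1: {A,C,G,T} ∩ {T} = {T} (intersection, +0)
AM@2: {C} ∪ {A} = {A,C} (union, +1)
KQ@2: {T} ∪ {A} = {A,T} (union, +1)
AKMQ@2: {A,C} ∩ {A,T} = {A} (intersection, +0)
ACKMQ@2: {A} ∪ {G} = {A,G} (union, +1)
AM@3: {C} ∪ {T} = {C,T} (union, +1)
KQ@3: {T} ∪ {C} = {C,T} (union, +1)
AKMQ@3: {C,T} ∩ {C,T} = {C,T} (intersection, +0)
ACKMQ@3: {C,T} ∪ {G} = {C,G,T} (union, +1)
per-site changes: [2, 3, 3, 3]; total = 11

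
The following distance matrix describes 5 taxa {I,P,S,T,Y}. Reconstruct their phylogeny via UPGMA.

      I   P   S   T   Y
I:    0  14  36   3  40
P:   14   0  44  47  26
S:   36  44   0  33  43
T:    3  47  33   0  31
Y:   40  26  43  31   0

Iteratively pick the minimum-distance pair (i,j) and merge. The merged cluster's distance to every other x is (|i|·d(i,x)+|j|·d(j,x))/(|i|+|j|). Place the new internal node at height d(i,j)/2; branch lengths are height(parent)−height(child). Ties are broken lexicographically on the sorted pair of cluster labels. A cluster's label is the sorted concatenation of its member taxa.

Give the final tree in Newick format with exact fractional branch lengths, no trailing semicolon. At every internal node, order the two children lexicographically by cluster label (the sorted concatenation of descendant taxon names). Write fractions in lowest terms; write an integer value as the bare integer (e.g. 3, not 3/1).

1. join I+T (d=3) ⇒ IT; edges |I|=3/2, |T|=3/2
  updated: d(IT,P)=61/2, d(IT,S)=69/2, d(IT,Y)=71/2
2. join P+Y (d=26) ⇒ PY; edges |P|=13, |Y|=13
  updated: d(IT,PY)=33, d(PY,S)=87/2
3. join IT+PY (d=33) ⇒ IPTY; edges |IT|=15, |PY|=7/2
  updated: d(IPTY,S)=39
4. join IPTY+S (d=39) ⇒ IPSTY; edges |IPTY|=3, |S|=39/2
final tree: (((I:3/2,T:3/2):15,(P:13,Y:13):7/2):3,S:39/2)
total length: 70

(((I:3/2,T:3/2):15,(P:13,Y:13):7/2):3,S:39/2)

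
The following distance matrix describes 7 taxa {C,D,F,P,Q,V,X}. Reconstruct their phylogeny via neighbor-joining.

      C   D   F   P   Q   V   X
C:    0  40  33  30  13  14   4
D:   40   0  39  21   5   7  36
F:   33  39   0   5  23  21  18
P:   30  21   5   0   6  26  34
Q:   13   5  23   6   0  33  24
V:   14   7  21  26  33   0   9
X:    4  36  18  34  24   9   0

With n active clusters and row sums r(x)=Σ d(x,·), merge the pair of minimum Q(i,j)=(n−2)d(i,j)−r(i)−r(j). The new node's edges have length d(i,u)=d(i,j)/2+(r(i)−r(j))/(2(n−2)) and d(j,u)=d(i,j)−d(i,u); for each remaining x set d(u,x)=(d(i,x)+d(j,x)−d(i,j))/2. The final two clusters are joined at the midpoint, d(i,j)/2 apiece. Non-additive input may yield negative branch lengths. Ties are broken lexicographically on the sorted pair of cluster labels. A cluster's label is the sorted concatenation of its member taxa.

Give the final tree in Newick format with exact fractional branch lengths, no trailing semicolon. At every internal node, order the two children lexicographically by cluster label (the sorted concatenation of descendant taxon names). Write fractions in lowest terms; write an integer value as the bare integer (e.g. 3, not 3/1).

(((((C:29/10,X:11/10):59/8,V:17/8):33/4,(F:87/16,P:-7/16):77/8):61/8,D:89/16):-9/32,Q:-9/32)

1. join C+X (d=4, Q=-239) ⇒ CX; edges |C|=29/10, |X|=11/10
  updated: d(CX,D)=36, d(CX,F)=47/2, d(CX,P)=30, d(CX,Q)=33/2, d(CX,V)=19/2
2. join F+P (d=5, Q=-359/2) ⇒ FP; edges |F|=87/16, |P|=-7/16
  updated: d(CX,FP)=97/4, d(D,FP)=55/2, d(FP,Q)=12, d(FP,V)=21
3. join CX+V (d=19/2, Q=-513/4) ⇒ CVX; edges |CX|=59/8, |V|=17/8
  updated: d(CVX,D)=67/4, d(CVX,FP)=143/8, d(CVX,Q)=20
4. join CVX+FP (d=143/8, Q=-305/4) ⇒ CFPVX; edges |CVX|=33/4, |FP|=77/8
  updated: d(CFPVX,D)=211/16, d(CFPVX,Q)=113/16
5. join CFPVX+D (d=211/16, Q=-101/4) ⇒ CDFPVX; edges |CFPVX|=61/8, |D|=89/16
  updated: d(CDFPVX,Q)=-9/16
6. join CDFPVX+Q (d=-9/16) ⇒ CDFPQVX; edges |CDFPVX|=-9/32, |Q|=-9/32
final tree: (((((C:29/10,X:11/10):59/8,V:17/8):33/4,(F:87/16,P:-7/16):77/8):61/8,D:89/16):-9/32,Q:-9/32)
total length: 49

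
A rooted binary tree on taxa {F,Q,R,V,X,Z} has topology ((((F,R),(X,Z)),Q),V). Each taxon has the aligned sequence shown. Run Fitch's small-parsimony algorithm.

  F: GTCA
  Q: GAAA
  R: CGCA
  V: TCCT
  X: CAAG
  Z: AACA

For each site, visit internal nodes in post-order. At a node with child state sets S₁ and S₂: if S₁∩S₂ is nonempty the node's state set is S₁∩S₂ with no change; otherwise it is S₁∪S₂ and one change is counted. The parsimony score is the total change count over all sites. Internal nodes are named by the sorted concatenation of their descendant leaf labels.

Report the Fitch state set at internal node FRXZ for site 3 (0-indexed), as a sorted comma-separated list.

[col 0] FR: children F:{G}, R:{C} ∪→ {C,G}; cost 1
[col 0] XZ: children X:{C}, Z:{A} ∪→ {A,C}; cost 1
[col 0] FRXZ: children FR:{C,G}, XZ:{A,C} ∩→ {C}; cost 0
[col 0] FQRXZ: children FRXZ:{C}, Q:{G} ∪→ {C,G}; cost 1
[col 0] FQRVXZ: children FQRXZ:{C,G}, V:{T} ∪→ {C,G,T}; cost 1
[col 1] FR: children F:{T}, R:{G} ∪→ {G,T}; cost 1
[col 1] XZ: children X:{A}, Z:{A} ∩→ {A}; cost 0
[col 1] FRXZ: children FR:{G,T}, XZ:{A} ∪→ {A,G,T}; cost 1
[col 1] FQRXZ: children FRXZ:{A,G,T}, Q:{A} ∩→ {A}; cost 0
[col 1] FQRVXZ: children FQRXZ:{A}, V:{C} ∪→ {A,C}; cost 1
[col 2] FR: children F:{C}, R:{C} ∩→ {C}; cost 0
[col 2] XZ: children X:{A}, Z:{C} ∪→ {A,C}; cost 1
[col 2] FRXZ: children FR:{C}, XZ:{A,C} ∩→ {C}; cost 0
[col 2] FQRXZ: children FRXZ:{C}, Q:{A} ∪→ {A,C}; cost 1
[col 2] FQRVXZ: children FQRXZ:{A,C}, V:{C} ∩→ {C}; cost 0
[col 3] FR: children F:{A}, R:{A} ∩→ {A}; cost 0
[col 3] XZ: children X:{G}, Z:{A} ∪→ {A,G}; cost 1
[col 3] FRXZ: children FR:{A}, XZ:{A,G} ∩→ {A}; cost 0
[col 3] FQRXZ: children FRXZ:{A}, Q:{A} ∩→ {A}; cost 0
[col 3] FQRVXZ: children FQRXZ:{A}, V:{T} ∪→ {A,T}; cost 1
per-site changes: [4, 3, 2, 2]; total = 11

A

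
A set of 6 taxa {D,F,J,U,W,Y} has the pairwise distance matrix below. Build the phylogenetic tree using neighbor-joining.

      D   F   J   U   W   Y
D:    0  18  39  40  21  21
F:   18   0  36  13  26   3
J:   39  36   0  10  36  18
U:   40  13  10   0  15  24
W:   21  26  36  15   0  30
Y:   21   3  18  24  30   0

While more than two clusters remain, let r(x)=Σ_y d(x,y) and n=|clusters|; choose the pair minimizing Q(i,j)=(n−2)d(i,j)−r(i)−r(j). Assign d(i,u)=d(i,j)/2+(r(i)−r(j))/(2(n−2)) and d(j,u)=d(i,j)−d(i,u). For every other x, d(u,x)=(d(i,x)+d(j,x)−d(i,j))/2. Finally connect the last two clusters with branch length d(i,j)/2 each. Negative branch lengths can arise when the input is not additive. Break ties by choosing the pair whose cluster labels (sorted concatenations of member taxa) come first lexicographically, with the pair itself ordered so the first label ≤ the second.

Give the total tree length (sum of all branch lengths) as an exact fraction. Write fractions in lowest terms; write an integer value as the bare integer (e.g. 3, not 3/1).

1. join J+U (d=10, Q=-201) ⇒ JU; edges |J|=77/8, |U|=3/8
  updated: d(D,JU)=69/2, d(F,JU)=39/2, d(JU,W)=41/2, d(JU,Y)=16
2. join D+W (d=21, Q=-129) ⇒ DW; edges |D|=10, |W|=11
  updated: d(DW,F)=23/2, d(DW,JU)=17, d(DW,Y)=15
3. join DW+JU (d=17, Q=-62) ⇒ DJUW; edges |DW|=25/4, |JU|=43/4
  updated: d(DJUW,F)=7, d(DJUW,Y)=7
4. join DJUW+F (d=7, Q=-17) ⇒ DFJUW; edges |DJUW|=11/2, |F|=3/2
  updated: d(DFJUW,Y)=3/2
5. join DFJUW+Y (d=3/2) ⇒ DFJUWY; edges |DFJUW|=3/4, |Y|=3/4
final tree: ((((D:10,W:11):25/4,(J:77/8,U:3/8):43/4):11/2,F:3/2):3/4,Y:3/4)
total length: 113/2

113/2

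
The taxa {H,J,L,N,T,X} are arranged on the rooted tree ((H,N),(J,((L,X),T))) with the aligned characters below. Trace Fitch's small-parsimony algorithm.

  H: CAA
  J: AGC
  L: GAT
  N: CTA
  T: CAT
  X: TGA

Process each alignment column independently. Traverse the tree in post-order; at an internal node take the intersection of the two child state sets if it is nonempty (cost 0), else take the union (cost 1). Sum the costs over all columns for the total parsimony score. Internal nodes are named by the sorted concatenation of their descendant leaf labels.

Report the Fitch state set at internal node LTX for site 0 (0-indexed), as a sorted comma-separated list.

C,G,T

[col 0] HN: children H:{C}, N:{C} ∩→ {C}; cost 0
[col 0] LX: children L:{G}, X:{T} ∪→ {G,T}; cost 1
[col 0] LTX: children LX:{G,T}, T:{C} ∪→ {C,G,T}; cost 1
[col 0] JLTX: children J:{A}, LTX:{C,G,T} ∪→ {A,C,G,T}; cost 1
[col 0] HJLNTX: children HN:{C}, JLTX:{A,C,G,T} ∩→ {C}; cost 0
[col 1] HN: children H:{A}, N:{T} ∪→ {A,T}; cost 1
[col 1] LX: children L:{A}, X:{G} ∪→ {A,G}; cost 1
[col 1] LTX: children LX:{A,G}, T:{A} ∩→ {A}; cost 0
[col 1] JLTX: children J:{G}, LTX:{A} ∪→ {A,G}; cost 1
[col 1] HJLNTX: children HN:{A,T}, JLTX:{A,G} ∩→ {A}; cost 0
[col 2] HN: children H:{A}, N:{A} ∩→ {A}; cost 0
[col 2] LX: children L:{T}, X:{A} ∪→ {A,T}; cost 1
[col 2] LTX: children LX:{A,T}, T:{T} ∩→ {T}; cost 0
[col 2] JLTX: children J:{C}, LTX:{T} ∪→ {C,T}; cost 1
[col 2] HJLNTX: children HN:{A}, JLTX:{C,T} ∪→ {A,C,T}; cost 1
per-site changes: [3, 3, 3]; total = 9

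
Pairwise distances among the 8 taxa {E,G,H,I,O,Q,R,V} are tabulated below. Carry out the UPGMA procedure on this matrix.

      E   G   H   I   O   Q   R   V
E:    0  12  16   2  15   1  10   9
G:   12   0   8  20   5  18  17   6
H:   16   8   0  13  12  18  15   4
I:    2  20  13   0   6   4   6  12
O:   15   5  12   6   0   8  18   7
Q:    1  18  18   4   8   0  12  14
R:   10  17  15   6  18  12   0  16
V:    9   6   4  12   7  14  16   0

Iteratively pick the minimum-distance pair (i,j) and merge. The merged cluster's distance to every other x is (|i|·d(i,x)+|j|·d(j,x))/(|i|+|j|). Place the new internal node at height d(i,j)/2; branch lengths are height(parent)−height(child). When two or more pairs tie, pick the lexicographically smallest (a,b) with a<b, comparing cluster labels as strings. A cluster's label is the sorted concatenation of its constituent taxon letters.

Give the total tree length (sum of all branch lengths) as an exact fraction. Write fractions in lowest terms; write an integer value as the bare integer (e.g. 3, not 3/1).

1415/48

1. join E+Q (d=1) ⇒ EQ; edges |E|=1/2, |Q|=1/2
  updated: d(EQ,G)=15, d(EQ,H)=17, d(EQ,I)=3, d(EQ,O)=23/2, d(EQ,R)=11, d(EQ,V)=23/2
2. join EQ+I (d=3) ⇒ EIQ; edges |EQ|=1, |I|=3/2
  updated: d(EIQ,G)=50/3, d(EIQ,H)=47/3, d(EIQ,O)=29/3, d(EIQ,R)=28/3, d(EIQ,V)=35/3
3. join H+V (d=4) ⇒ HV; edges |H|=2, |V|=2
  updated: d(EIQ,HV)=41/3, d(G,HV)=7, d(HV,O)=19/2, d(HV,R)=31/2
4. join G+O (d=5) ⇒ GO; edges |G|=5/2, |O|=5/2
  updated: d(EIQ,GO)=79/6, d(GO,HV)=33/4, d(GO,R)=35/2
5. join GO+HV (d=33/4) ⇒ GHOV; edges |GO|=13/8, |HV|=17/8
  updated: d(EIQ,GHOV)=161/12, d(GHOV,R)=33/2
6. join EIQ+R (d=28/3) ⇒ EIQR; edges |EIQ|=19/6, |R|=14/3
  updated: d(EIQR,GHOV)=227/16
7. join EIQR+GHOV (d=227/16) ⇒ EGHIOQRV; edges |EIQR|=233/96, |GHOV|=95/32
final tree: ((((E:1/2,Q:1/2):1,I:3/2):19/6,R:14/3):233/96,((G:5/2,O:5/2):13/8,(H:2,V:2):17/8):95/32)
total length: 1415/48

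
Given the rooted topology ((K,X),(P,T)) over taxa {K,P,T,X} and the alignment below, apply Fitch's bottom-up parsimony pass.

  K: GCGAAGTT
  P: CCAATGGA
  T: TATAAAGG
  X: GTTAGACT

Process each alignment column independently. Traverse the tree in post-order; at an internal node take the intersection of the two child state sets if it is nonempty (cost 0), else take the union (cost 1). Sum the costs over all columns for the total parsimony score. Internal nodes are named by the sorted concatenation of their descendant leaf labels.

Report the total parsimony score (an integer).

14

site 0, node KX: K={G} ∩ X={G} → {G} (+0)
site 0, node PT: P={C} ∪ T={T} → {C,T} (+1)
site 0, node KPTX: KX={G} ∪ PT={C,T} → {C,G,T} (+1)
site 1, node KX: K={C} ∪ X={T} → {C,T} (+1)
site 1, node PT: P={C} ∪ T={A} → {A,C} (+1)
site 1, node KPTX: KX={C,T} ∩ PT={A,C} → {C} (+0)
site 2, node KX: K={G} ∪ X={T} → {G,T} (+1)
site 2, node PT: P={A} ∪ T={T} → {A,T} (+1)
site 2, node KPTX: KX={G,T} ∩ PT={A,T} → {T} (+0)
site 3, node KX: K={A} ∩ X={A} → {A} (+0)
site 3, node PT: P={A} ∩ T={A} → {A} (+0)
site 3, node KPTX: KX={A} ∩ PT={A} → {A} (+0)
site 4, node KX: K={A} ∪ X={G} → {A,G} (+1)
site 4, node PT: P={T} ∪ T={A} → {A,T} (+1)
site 4, node KPTX: KX={A,G} ∩ PT={A,T} → {A} (+0)
site 5, node KX: K={G} ∪ X={A} → {A,G} (+1)
site 5, node PT: P={G} ∪ T={A} → {A,G} (+1)
site 5, node KPTX: KX={A,G} ∩ PT={A,G} → {A,G} (+0)
site 6, node KX: K={T} ∪ X={C} → {C,T} (+1)
site 6, node PT: P={G} ∩ T={G} → {G} (+0)
site 6, node KPTX: KX={C,T} ∪ PT={G} → {C,G,T} (+1)
site 7, node KX: K={T} ∩ X={T} → {T} (+0)
site 7, node PT: P={A} ∪ T={G} → {A,G} (+1)
site 7, node KPTX: KX={T} ∪ PT={A,G} → {A,G,T} (+1)
per-site changes: [2, 2, 2, 0, 2, 2, 2, 2]; total = 14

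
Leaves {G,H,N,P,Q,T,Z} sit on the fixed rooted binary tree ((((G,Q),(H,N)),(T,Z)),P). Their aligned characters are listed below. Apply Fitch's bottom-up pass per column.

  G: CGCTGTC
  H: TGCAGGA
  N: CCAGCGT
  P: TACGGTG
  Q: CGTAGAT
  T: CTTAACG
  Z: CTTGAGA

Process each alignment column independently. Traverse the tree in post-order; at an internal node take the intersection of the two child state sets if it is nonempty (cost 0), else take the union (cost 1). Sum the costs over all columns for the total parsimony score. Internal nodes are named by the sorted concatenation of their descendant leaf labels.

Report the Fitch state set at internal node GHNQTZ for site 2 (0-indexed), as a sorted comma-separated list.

site 0, node GQ: G={C} ∩ Q={C} → {C} (+0)
site 0, node HN: H={T} ∪ N={C} → {C,T} (+1)
site 0, node GHNQ: GQ={C} ∩ HN={C,T} → {C} (+0)
site 0, node TZ: T={C} ∩ Z={C} → {C} (+0)
site 0, node GHNQTZ: GHNQ={C} ∩ TZ={C} → {C} (+0)
site 0, node GHNPQTZ: GHNQTZ={C} ∪ P={T} → {C,T} (+1)
site 1, node GQ: G={G} ∩ Q={G} → {G} (+0)
site 1, node HN: H={G} ∪ N={C} → {C,G} (+1)
site 1, node GHNQ: GQ={G} ∩ HN={C,G} → {G} (+0)
site 1, node TZ: T={T} ∩ Z={T} → {T} (+0)
site 1, node GHNQTZ: GHNQ={G} ∪ TZ={T} → {G,T} (+1)
site 1, node GHNPQTZ: GHNQTZ={G,T} ∪ P={A} → {A,G,T} (+1)
site 2, node GQ: G={C} ∪ Q={T} → {C,T} (+1)
site 2, node HN: H={C} ∪ N={A} → {A,C} (+1)
site 2, node GHNQ: GQ={C,T} ∩ HN={A,C} → {C} (+0)
site 2, node TZ: T={T} ∩ Z={T} → {T} (+0)
site 2, node GHNQTZ: GHNQ={C} ∪ TZ={T} → {C,T} (+1)
site 2, node GHNPQTZ: GHNQTZ={C,T} ∩ P={C} → {C} (+0)
site 3, node GQ: G={T} ∪ Q={A} → {A,T} (+1)
site 3, node HN: H={A} ∪ N={G} → {A,G} (+1)
site 3, node GHNQ: GQ={A,T} ∩ HN={A,G} → {A} (+0)
site 3, node TZ: T={A} ∪ Z={G} → {A,G} (+1)
site 3, node GHNQTZ: GHNQ={A} ∩ TZ={A,G} → {A} (+0)
site 3, node GHNPQTZ: GHNQTZ={A} ∪ P={G} → {A,G} (+1)
site 4, node GQ: G={G} ∩ Q={G} → {G} (+0)
site 4, node HN: H={G} ∪ N={C} → {C,G} (+1)
site 4, node GHNQ: GQ={G} ∩ HN={C,G} → {G} (+0)
site 4, node TZ: T={A} ∩ Z={A} → {A} (+0)
site 4, node GHNQTZ: GHNQ={G} ∪ TZ={A} → {A,G} (+1)
site 4, node GHNPQTZ: GHNQTZ={A,G} ∩ P={G} → {G} (+0)
site 5, node GQ: G={T} ∪ Q={A} → {A,T} (+1)
site 5, node HN: H={G} ∩ N={G} → {G} (+0)
site 5, node GHNQ: GQ={A,T} ∪ HN={G} → {A,G,T} (+1)
site 5, node TZ: T={C} ∪ Z={G} → {C,G} (+1)
site 5, node GHNQTZ: GHNQ={A,G,T} ∩ TZ={C,G} → {G} (+0)
site 5, node GHNPQTZ: GHNQTZ={G} ∪ P={T} → {G,T} (+1)
site 6, node GQ: G={C} ∪ Q={T} → {C,T} (+1)
site 6, node HN: H={A} ∪ N={T} → {A,T} (+1)
site 6, node GHNQ: GQ={C,T} ∩ HN={A,T} → {T} (+0)
site 6, node TZ: T={G} ∪ Z={A} → {A,G} (+1)
site 6, node GHNQTZ: GHNQ={T} ∪ TZ={A,G} → {A,G,T} (+1)
site 6, node GHNPQTZ: GHNQTZ={A,G,T} ∩ P={G} → {G} (+0)
per-site changes: [2, 3, 3, 4, 2, 4, 4]; total = 22

C,T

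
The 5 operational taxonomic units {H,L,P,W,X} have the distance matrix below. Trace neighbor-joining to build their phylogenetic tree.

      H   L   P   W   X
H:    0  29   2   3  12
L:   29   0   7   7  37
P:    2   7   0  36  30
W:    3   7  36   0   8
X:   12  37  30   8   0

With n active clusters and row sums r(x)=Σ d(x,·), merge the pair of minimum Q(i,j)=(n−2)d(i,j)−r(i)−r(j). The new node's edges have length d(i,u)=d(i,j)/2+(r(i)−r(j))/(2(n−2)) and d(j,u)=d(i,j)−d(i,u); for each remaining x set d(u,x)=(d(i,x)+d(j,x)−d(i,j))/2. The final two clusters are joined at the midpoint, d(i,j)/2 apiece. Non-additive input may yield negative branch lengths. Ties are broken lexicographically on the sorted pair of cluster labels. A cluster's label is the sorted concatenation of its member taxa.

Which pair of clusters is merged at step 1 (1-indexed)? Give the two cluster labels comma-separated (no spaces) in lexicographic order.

1. join L+P (d=7, Q=-134) ⇒ LP; edges |L|=13/3, |P|=8/3
  updated: d(H,LP)=12, d(LP,W)=18, d(LP,X)=30
2. join H+LP (d=12, Q=-63) ⇒ HLP; edges |H|=-9/4, |LP|=57/4
  updated: d(HLP,W)=9/2, d(HLP,X)=15
3. join HLP+W (d=9/2, Q=-55/2) ⇒ HLPW; edges |HLP|=23/4, |W|=-5/4
  updated: d(HLPW,X)=37/4
4. join HLPW+X (d=37/4) ⇒ HLPWX; edges |HLPW|=37/8, |X|=37/8
final tree: (((H:-9/4,(L:13/3,P:8/3):57/4):23/4,W:-5/4):37/8,X:37/8)
total length: 131/4

L,P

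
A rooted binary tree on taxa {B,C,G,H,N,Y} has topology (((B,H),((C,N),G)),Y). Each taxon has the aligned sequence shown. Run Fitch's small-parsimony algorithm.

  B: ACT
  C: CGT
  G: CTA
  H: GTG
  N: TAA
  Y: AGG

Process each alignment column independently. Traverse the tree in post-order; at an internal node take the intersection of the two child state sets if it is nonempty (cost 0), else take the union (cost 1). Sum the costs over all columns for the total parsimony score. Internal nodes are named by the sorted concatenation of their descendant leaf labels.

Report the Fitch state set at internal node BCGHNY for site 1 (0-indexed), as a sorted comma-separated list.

[col 0] BH: children B:{A}, H:{G} ∪→ {A,G}; cost 1
[col 0] CN: children C:{C}, N:{T} ∪→ {C,T}; cost 1
[col 0] CGN: children CN:{C,T}, G:{C} ∩→ {C}; cost 0
[col 0] BCGHN: children BH:{A,G}, CGN:{C} ∪→ {A,C,G}; cost 1
[col 0] BCGHNY: children BCGHN:{A,C,G}, Y:{A} ∩→ {A}; cost 0
[col 1] BH: children B:{C}, H:{T} ∪→ {C,T}; cost 1
[col 1] CN: children C:{G}, N:{A} ∪→ {A,G}; cost 1
[col 1] CGN: children CN:{A,G}, G:{T} ∪→ {A,G,T}; cost 1
[col 1] BCGHN: children BH:{C,T}, CGN:{A,G,T} ∩→ {T}; cost 0
[col 1] BCGHNY: children BCGHN:{T}, Y:{G} ∪→ {G,T}; cost 1
[col 2] BH: children B:{T}, H:{G} ∪→ {G,T}; cost 1
[col 2] CN: children C:{T}, N:{A} ∪→ {A,T}; cost 1
[col 2] CGN: children CN:{A,T}, G:{A} ∩→ {A}; cost 0
[col 2] BCGHN: children BH:{G,T}, CGN:{A} ∪→ {A,G,T}; cost 1
[col 2] BCGHNY: children BCGHN:{A,G,T}, Y:{G} ∩→ {G}; cost 0
per-site changes: [3, 4, 3]; total = 10

G,T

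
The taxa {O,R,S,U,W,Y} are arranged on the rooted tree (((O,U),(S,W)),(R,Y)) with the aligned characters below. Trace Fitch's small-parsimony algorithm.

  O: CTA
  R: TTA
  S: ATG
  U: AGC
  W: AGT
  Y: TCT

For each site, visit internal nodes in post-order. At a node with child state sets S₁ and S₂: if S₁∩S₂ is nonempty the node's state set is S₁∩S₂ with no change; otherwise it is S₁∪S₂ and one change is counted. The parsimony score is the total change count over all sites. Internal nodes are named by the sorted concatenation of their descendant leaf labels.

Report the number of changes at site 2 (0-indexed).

4

[col 0] OU: children O:{C}, U:{A} ∪→ {A,C}; cost 1
[col 0] SW: children S:{A}, W:{A} ∩→ {A}; cost 0
[col 0] OSUW: children OU:{A,C}, SW:{A} ∩→ {A}; cost 0
[col 0] RY: children R:{T}, Y:{T} ∩→ {T}; cost 0
[col 0] ORSUWY: children OSUW:{A}, RY:{T} ∪→ {A,T}; cost 1
[col 1] OU: children O:{T}, U:{G} ∪→ {G,T}; cost 1
[col 1] SW: children S:{T}, W:{G} ∪→ {G,T}; cost 1
[col 1] OSUW: children OU:{G,T}, SW:{G,T} ∩→ {G,T}; cost 0
[col 1] RY: children R:{T}, Y:{C} ∪→ {C,T}; cost 1
[col 1] ORSUWY: children OSUW:{G,T}, RY:{C,T} ∩→ {T}; cost 0
[col 2] OU: children O:{A}, U:{C} ∪→ {A,C}; cost 1
[col 2] SW: children S:{G}, W:{T} ∪→ {G,T}; cost 1
[col 2] OSUW: children OU:{A,C}, SW:{G,T} ∪→ {A,C,G,T}; cost 1
[col 2] RY: children R:{A}, Y:{T} ∪→ {A,T}; cost 1
[col 2] ORSUWY: children OSUW:{A,C,G,T}, RY:{A,T} ∩→ {A,T}; cost 0
per-site changes: [2, 3, 4]; total = 9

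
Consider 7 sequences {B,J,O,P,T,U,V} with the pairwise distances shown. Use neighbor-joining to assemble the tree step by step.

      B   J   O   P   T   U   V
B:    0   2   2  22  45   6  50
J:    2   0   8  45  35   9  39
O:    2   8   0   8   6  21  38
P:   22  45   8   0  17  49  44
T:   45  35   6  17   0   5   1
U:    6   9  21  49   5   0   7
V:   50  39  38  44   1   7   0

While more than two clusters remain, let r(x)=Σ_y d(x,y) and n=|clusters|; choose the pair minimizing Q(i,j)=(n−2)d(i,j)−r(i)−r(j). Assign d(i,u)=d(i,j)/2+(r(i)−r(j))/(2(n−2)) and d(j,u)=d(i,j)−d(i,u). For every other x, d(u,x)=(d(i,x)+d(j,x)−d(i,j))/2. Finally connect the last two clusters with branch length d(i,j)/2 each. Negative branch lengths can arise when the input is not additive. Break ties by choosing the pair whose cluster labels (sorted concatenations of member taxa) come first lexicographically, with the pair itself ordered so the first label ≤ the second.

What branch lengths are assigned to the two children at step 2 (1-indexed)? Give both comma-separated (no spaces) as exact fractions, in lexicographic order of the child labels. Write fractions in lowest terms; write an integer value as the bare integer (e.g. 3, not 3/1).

step 1: merge (T,V) at d=1, Q=-283; branch lengths T→-13/2, V→15/2; new cluster TV
  updated: d(B,TV)=47, d(J,TV)=73/2, d(O,TV)=43/2, d(P,TV)=30, d(TV,U)=11/2
step 2: merge (TV,U) at d=11/2, Q=-209; branch lengths TV→9, U→-7/2; new cluster TUV
  updated: d(B,TUV)=95/4, d(J,TUV)=20, d(O,TUV)=37/2, d(P,TUV)=147/4
step 3: merge (O,P) at d=8, Q=-497/4; branch lengths O→-205/24, P→397/24; new cluster OP
  updated: d(B,OP)=8, d(J,OP)=45/2, d(OP,TUV)=189/8
step 4: merge (B,J) at d=2, Q=-297/4; branch lengths B→-27/16, J→59/16; new cluster BJ
  updated: d(BJ,OP)=57/4, d(BJ,TUV)=167/8
step 5: merge (BJ,OP) at d=57/4, Q=-235/4; branch lengths BJ→23/4, OP→17/2; new cluster BJOP
  updated: d(BJOP,TUV)=121/8
step 6: merge (BJOP,TUV) at d=121/8; branch lengths BJOP→121/16, TUV→121/16; new cluster BJOPTUV
final tree: (((B:-27/16,J:59/16):23/4,(O:-205/24,P:397/24):17/2):121/16,((T:-13/2,V:15/2):9,U:-7/2):121/16)
total length: 367/8

9,-7/2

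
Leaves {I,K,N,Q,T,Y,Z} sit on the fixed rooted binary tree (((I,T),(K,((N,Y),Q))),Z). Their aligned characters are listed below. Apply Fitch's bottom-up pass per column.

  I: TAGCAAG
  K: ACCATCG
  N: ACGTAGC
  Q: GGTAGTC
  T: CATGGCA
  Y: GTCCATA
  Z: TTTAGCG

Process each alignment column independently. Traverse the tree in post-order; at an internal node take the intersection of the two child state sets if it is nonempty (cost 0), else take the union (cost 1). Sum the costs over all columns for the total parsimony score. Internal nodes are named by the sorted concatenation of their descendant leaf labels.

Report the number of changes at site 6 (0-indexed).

3

IT@0: {T} ∪ {C} = {C,T} (union, +1)
NY@0: {A} ∪ {G} = {A,G} (union, +1)
NQY@0: {A,G} ∩ {G} = {G} (intersection, +0)
KNQY@0: {A} ∪ {G} = {A,G} (union, +1)
IKNQTY@0: {C,T} ∪ {A,G} = {A,C,G,T} (union, +1)
IKNQTYZ@0: {A,C,G,T} ∩ {T} = {T} (intersection, +0)
IT@1: {A} ∩ {A} = {A} (intersection, +0)
NY@1: {C} ∪ {T} = {C,T} (union, +1)
NQY@1: {C,T} ∪ {G} = {C,G,T} (union, +1)
KNQY@1: {C} ∩ {C,G,T} = {C} (intersection, +0)
IKNQTY@1: {A} ∪ {C} = {A,C} (union, +1)
IKNQTYZ@1: {A,C} ∪ {T} = {A,C,T} (union, +1)
IT@2: {G} ∪ {T} = {G,T} (union, +1)
NY@2: {G} ∪ {C} = {C,G} (union, +1)
NQY@2: {C,G} ∪ {T} = {C,G,T} (union, +1)
KNQY@2: {C} ∩ {C,G,T} = {C} (intersection, +0)
IKNQTY@2: {G,T} ∪ {C} = {C,G,T} (union, +1)
IKNQTYZ@2: {C,G,T} ∩ {T} = {T} (intersection, +0)
IT@3: {C} ∪ {G} = {C,G} (union, +1)
NY@3: {T} ∪ {C} = {C,T} (union, +1)
NQY@3: {C,T} ∪ {A} = {A,C,T} (union, +1)
KNQY@3: {A} ∩ {A,C,T} = {A} (intersection, +0)
IKNQTY@3: {C,G} ∪ {A} = {A,C,G} (union, +1)
IKNQTYZ@3: {A,C,G} ∩ {A} = {A} (intersection, +0)
IT@4: {A} ∪ {G} = {A,G} (union, +1)
NY@4: {A} ∩ {A} = {A} (intersection, +0)
NQY@4: {A} ∪ {G} = {A,G} (union, +1)
KNQY@4: {T} ∪ {A,G} = {A,G,T} (union, +1)
IKNQTY@4: {A,G} ∩ {A,G,T} = {A,G} (intersection, +0)
IKNQTYZ@4: {A,G} ∩ {G} = {G} (intersection, +0)
IT@5: {A} ∪ {C} = {A,C} (union, +1)
NY@5: {G} ∪ {T} = {G,T} (union, +1)
NQY@5: {G,T} ∩ {T} = {T} (intersection, +0)
KNQY@5: {C} ∪ {T} = {C,T} (union, +1)
IKNQTY@5: {A,C} ∩ {C,T} = {C} (intersection, +0)
IKNQTYZ@5: {C} ∩ {C} = {C} (intersection, +0)
IT@6: {G} ∪ {A} = {A,G} (union, +1)
NY@6: {C} ∪ {A} = {A,C} (union, +1)
NQY@6: {A,C} ∩ {C} = {C} (intersection, +0)
KNQY@6: {G} ∪ {C} = {C,G} (union, +1)
IKNQTY@6: {A,G} ∩ {C,G} = {G} (intersection, +0)
IKNQTYZ@6: {G} ∩ {G} = {G} (intersection, +0)
per-site changes: [4, 4, 4, 4, 3, 3, 3]; total = 25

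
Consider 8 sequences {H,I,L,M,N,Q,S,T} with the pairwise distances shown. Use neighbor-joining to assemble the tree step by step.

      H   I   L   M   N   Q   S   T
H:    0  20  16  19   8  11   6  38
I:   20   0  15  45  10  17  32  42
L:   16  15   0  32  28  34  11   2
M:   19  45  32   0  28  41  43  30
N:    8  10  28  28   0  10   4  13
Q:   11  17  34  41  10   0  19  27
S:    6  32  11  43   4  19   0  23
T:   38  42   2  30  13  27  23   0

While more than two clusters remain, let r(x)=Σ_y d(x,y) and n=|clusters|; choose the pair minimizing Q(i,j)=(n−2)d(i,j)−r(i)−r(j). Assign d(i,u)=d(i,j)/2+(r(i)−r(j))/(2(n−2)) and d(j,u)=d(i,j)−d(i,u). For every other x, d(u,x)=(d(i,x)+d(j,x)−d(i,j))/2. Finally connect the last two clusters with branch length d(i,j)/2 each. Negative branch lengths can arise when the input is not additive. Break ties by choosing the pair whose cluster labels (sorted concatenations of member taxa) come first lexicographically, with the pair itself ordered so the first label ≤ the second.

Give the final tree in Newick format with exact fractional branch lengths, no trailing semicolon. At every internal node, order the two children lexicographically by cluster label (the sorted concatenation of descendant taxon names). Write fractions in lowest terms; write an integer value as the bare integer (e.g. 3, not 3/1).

(((H:1/2,S:11/2):7/4,((I:91/8,Q:45/8):10/3,N:-11/6):7/2):25/8,((L:-25/12,T:49/12):37/4,M:83/4):25/8)

iteration 1: select L,T (d=2, Q=-301); attach at lengths (-25/12, 49/12); label the merged cluster LT
  updated: d(H,LT)=26, d(I,LT)=55/2, d(LT,M)=30, d(LT,N)=39/2, d(LT,Q)=59/2, d(LT,S)=16
iteration 2: select LT,M (d=30, Q=-409/2); attach at lengths (37/4, 83/4); label the merged cluster LMT
  updated: d(H,LMT)=15/2, d(I,LMT)=85/4, d(LMT,N)=35/4, d(LMT,Q)=81/4, d(LMT,S)=29/2
iteration 3: select I,Q (d=17, Q=-219/2); attach at lengths (91/8, 45/8); label the merged cluster IQ
  updated: d(H,IQ)=7, d(IQ,LMT)=49/4, d(IQ,N)=3/2, d(IQ,S)=17
iteration 4: select IQ,N (d=3/2, Q=-111/2); attach at lengths (10/3, -11/6); label the merged cluster INQ
  updated: d(H,INQ)=27/4, d(INQ,LMT)=39/4, d(INQ,S)=39/4
iteration 5: select H,S (d=6, Q=-77/2); attach at lengths (1/2, 11/2); label the merged cluster HS
  updated: d(HS,INQ)=21/4, d(HS,LMT)=8
iteration 6: select HS,INQ (d=21/4, Q=-23); attach at lengths (7/4, 7/2); label the merged cluster HINQS
  updated: d(HINQS,LMT)=25/4
iteration 7: select HINQS,LMT (d=25/4); attach at lengths (25/8, 25/8); label the merged cluster HILMNQST
final tree: (((H:1/2,S:11/2):7/4,((I:91/8,Q:45/8):10/3,N:-11/6):7/2):25/8,((L:-25/12,T:49/12):37/4,M:83/4):25/8)
total length: 68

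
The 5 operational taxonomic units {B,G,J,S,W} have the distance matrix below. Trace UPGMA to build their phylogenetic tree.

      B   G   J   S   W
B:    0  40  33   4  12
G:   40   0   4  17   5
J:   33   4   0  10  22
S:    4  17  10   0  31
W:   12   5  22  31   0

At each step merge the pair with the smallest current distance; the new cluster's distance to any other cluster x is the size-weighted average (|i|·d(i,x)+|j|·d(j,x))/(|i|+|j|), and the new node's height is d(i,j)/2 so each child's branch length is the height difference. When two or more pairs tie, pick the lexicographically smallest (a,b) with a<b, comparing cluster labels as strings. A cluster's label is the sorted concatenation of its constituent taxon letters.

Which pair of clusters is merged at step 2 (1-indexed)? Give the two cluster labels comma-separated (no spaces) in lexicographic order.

G,J

1. join B+S (d=4) ⇒ BS; edges |B|=2, |S|=2
  updated: d(BS,G)=57/2, d(BS,J)=43/2, d(BS,W)=43/2
2. join G+J (d=4) ⇒ GJ; edges |G|=2, |J|=2
  updated: d(BS,GJ)=25, d(GJ,W)=27/2
3. join GJ+W (d=27/2) ⇒ GJW; edges |GJ|=19/4, |W|=27/4
  updated: d(BS,GJW)=143/6
4. join BS+GJW (d=143/6) ⇒ BGJSW; edges |BS|=119/12, |GJW|=31/6
final tree: ((B:2,S:2):119/12,((G:2,J:2):19/4,W:27/4):31/6)
total length: 415/12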